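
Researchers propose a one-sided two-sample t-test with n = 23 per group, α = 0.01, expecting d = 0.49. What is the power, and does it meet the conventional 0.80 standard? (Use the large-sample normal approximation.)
Power ≈ 0.25; the study is underpowered (power < 0.80)

Power calculation (two-sample t-test, normal approximation):
z_β = d · √(n/2) - z_α
z_β = 0.49 · √(23/2) - 2.326
z_β = 0.49 · 3.391 - 2.326
z_β = -0.665

Power = Φ(z_β) = Φ(-0.665) ≈ 0.253

Effect size d = 0.49 is small by Cohen's convention (0.2/0.5/0.8).

Threshold: power ≥ 0.80 is conventionally adequate.
Power ≈ 0.25 → the study is underpowered (power < 0.80).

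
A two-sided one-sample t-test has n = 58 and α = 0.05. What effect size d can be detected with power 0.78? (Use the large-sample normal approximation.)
d ≈ 0.36

Minimum detectable effect (one-sample t-test, normal approximation):
d = (z_{α/2} + z_β) / √n
d = (1.960 + 0.772) / √58
d = 2.732 / 7.616
d ≈ 0.36

By Cohen's convention (0.2 small / 0.5 medium / 0.8 large): small effect.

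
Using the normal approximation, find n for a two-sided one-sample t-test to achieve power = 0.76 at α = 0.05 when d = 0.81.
n = 11

Sample size formula (one-sample t-test, normal approximation):
n = ((z_{α/2} + z_β) / d)²

z_{α/2} = 1.960 (for α = 0.05, two-sided)
z_β = 0.706 (for power = 0.76)
d = 0.81

n = ((1.960 + 0.706) / 0.81)²
n = (3.291)²
n ≈ 10.83
Round up to the next whole number: n = 11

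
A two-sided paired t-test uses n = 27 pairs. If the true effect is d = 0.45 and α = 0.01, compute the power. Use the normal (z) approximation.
Power ≈ 0.41

Power calculation (paired t-test, normal approximation):
z_β = d · √n - z_{α/2}
z_β = 0.45 · √27 - 2.576
z_β = 0.45 · 5.196 - 2.576
z_β = -0.238

Power = Φ(z_β) = Φ(-0.238) ≈ 0.406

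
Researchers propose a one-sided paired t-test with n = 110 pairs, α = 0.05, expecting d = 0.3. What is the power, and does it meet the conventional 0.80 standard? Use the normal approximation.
Power ≈ 0.93; the study is adequately powered (power ≥ 0.80)

Power calculation (paired t-test, normal approximation):
z_β = d · √n - z_α
z_β = 0.3 · √110 - 1.645
z_β = 0.3 · 10.488 - 1.645
z_β = 1.502

Power = Φ(z_β) = Φ(1.502) ≈ 0.933

Effect size d = 0.3 is small by Cohen's convention (0.2/0.5/0.8).

Threshold: power ≥ 0.80 is conventionally adequate.
Power ≈ 0.93 → the study is adequately powered (power ≥ 0.80).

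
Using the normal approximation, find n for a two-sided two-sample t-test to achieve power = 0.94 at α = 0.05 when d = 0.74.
n = 46 per group

Sample size formula (two-sample t-test, normal approximation):
n = 2 · ((z_{α/2} + z_β) / d)²

z_{α/2} = 1.960 (for α = 0.05, two-sided)
z_β = 1.555 (for power = 0.94)
d = 0.74

n = 2 · ((1.960 + 1.555) / 0.74)²
n = 2 · (4.750)²
n ≈ 45.12
Round up to the next whole number: n = 46 per group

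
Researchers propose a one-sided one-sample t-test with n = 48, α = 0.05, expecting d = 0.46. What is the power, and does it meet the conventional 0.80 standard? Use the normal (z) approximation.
Power ≈ 0.94; the study is adequately powered (power ≥ 0.80)

Power calculation (one-sample t-test, normal approximation):
z_β = d · √n - z_α
z_β = 0.46 · √48 - 1.645
z_β = 0.46 · 6.928 - 1.645
z_β = 1.542

Power = Φ(z_β) = Φ(1.542) ≈ 0.938

Effect size d = 0.46 is small by Cohen's convention (0.2/0.5/0.8).

Threshold: power ≥ 0.80 is conventionally adequate.
Power ≈ 0.94 → the study is adequately powered (power ≥ 0.80).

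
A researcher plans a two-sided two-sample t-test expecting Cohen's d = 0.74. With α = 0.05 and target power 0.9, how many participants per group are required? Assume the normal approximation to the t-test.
n = 39 per group

Sample size formula (two-sample t-test, normal approximation):
n = 2 · ((z_{α/2} + z_β) / d)²

z_{α/2} = 1.960 (for α = 0.05, two-sided)
z_β = 1.282 (for power = 0.9)
d = 0.74

n = 2 · ((1.960 + 1.282) / 0.74)²
n = 2 · (4.381)²
n ≈ 38.39
Round up to the next whole number: n = 39 per group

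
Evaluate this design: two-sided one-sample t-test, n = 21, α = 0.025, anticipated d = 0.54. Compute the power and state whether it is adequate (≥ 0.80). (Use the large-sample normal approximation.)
Power ≈ 0.59; the study is underpowered (power < 0.80)

Power calculation (one-sample t-test, normal approximation):
z_β = d · √n - z_{α/2}
z_β = 0.54 · √21 - 2.241
z_β = 0.54 · 4.583 - 2.241
z_β = 0.233

Power = Φ(z_β) = Φ(0.233) ≈ 0.592

Effect size d = 0.54 is medium by Cohen's convention (0.2/0.5/0.8).

Threshold: power ≥ 0.80 is conventionally adequate.
Power ≈ 0.59 → the study is underpowered (power < 0.80).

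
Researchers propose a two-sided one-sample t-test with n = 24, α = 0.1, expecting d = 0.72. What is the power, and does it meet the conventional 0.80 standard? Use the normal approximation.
Power ≈ 0.97; the study is adequately powered (power ≥ 0.80)

Power calculation (one-sample t-test, normal approximation):
z_β = d · √n - z_{α/2}
z_β = 0.72 · √24 - 1.645
z_β = 0.72 · 4.899 - 1.645
z_β = 1.882

Power = Φ(z_β) = Φ(1.882) ≈ 0.970

Effect size d = 0.72 is medium by Cohen's convention (0.2/0.5/0.8).

Threshold: power ≥ 0.80 is conventionally adequate.
Power ≈ 0.97 → the study is adequately powered (power ≥ 0.80).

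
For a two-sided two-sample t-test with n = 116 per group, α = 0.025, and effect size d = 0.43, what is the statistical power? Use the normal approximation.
Power ≈ 0.85

Power calculation (two-sample t-test, normal approximation):
z_β = d · √(n/2) - z_{α/2}
z_β = 0.43 · √(116/2) - 2.241
z_β = 0.43 · 7.616 - 2.241
z_β = 1.033

Power = Φ(z_β) = Φ(1.033) ≈ 0.849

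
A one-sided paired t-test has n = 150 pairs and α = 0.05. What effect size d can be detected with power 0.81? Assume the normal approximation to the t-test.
d ≈ 0.21

Minimum detectable effect (paired t-test, normal approximation):
d = (z_α + z_β) / √n
d = (1.645 + 0.878) / √150
d = 2.523 / 12.247
d ≈ 0.21

By Cohen's convention (0.2 small / 0.5 medium / 0.8 large): small effect.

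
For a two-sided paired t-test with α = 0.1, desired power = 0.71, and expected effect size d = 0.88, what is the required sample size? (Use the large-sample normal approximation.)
n = 7 pairs

Sample size formula (paired t-test, normal approximation):
n = ((z_{α/2} + z_β) / d)²

z_{α/2} = 1.645 (for α = 0.1, two-sided)
z_β = 0.553 (for power = 0.71)
d = 0.88

n = ((1.645 + 0.553) / 0.88)²
n = (2.498)²
n ≈ 6.24
Round up to the next whole number: n = 7 pairs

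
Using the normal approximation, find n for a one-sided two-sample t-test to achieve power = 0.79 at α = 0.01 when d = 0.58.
n = 59 per group

Sample size formula (two-sample t-test, normal approximation):
n = 2 · ((z_α + z_β) / d)²

z_α = 2.326 (for α = 0.01, one-sided)
z_β = 0.806 (for power = 0.79)
d = 0.58

n = 2 · ((2.326 + 0.806) / 0.58)²
n = 2 · (5.400)²
n ≈ 58.32
Round up to the next whole number: n = 59 per group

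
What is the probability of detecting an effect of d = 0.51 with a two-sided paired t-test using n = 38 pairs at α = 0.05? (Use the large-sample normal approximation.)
Power ≈ 0.88

Power calculation (paired t-test, normal approximation):
z_β = d · √n - z_{α/2}
z_β = 0.51 · √38 - 1.960
z_β = 0.51 · 6.164 - 1.960
z_β = 1.184

Power = Φ(z_β) = Φ(1.184) ≈ 0.882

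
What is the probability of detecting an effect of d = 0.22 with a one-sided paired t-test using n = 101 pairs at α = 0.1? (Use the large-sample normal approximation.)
Power ≈ 0.82

Power calculation (paired t-test, normal approximation):
z_β = d · √n - z_α
z_β = 0.22 · √101 - 1.282
z_β = 0.22 · 10.050 - 1.282
z_β = 0.929

Power = Φ(z_β) = Φ(0.929) ≈ 0.824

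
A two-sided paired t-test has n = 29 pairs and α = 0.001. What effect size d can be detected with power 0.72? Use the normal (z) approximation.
d ≈ 0.72

Minimum detectable effect (paired t-test, normal approximation):
d = (z_{α/2} + z_β) / √n
d = (3.291 + 0.583) / √29
d = 3.873 / 5.385
d ≈ 0.72

By Cohen's convention (0.2 small / 0.5 medium / 0.8 large): medium effect.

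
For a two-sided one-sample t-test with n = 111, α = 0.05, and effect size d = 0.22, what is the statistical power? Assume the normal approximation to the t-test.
Power ≈ 0.64

Power calculation (one-sample t-test, normal approximation):
z_β = d · √n - z_{α/2}
z_β = 0.22 · √111 - 1.960
z_β = 0.22 · 10.536 - 1.960
z_β = 0.358

Power = Φ(z_β) = Φ(0.358) ≈ 0.640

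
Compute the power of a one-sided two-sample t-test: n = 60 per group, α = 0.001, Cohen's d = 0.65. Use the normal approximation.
Power ≈ 0.68

Power calculation (two-sample t-test, normal approximation):
z_β = d · √(n/2) - z_α
z_β = 0.65 · √(60/2) - 3.090
z_β = 0.65 · 5.477 - 3.090
z_β = 0.470

Power = Φ(z_β) = Φ(0.470) ≈ 0.681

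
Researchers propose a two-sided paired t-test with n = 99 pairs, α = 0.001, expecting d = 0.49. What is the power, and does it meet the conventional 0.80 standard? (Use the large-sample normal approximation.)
Power ≈ 0.94; the study is adequately powered (power ≥ 0.80)

Power calculation (paired t-test, normal approximation):
z_β = d · √n - z_{α/2}
z_β = 0.49 · √99 - 3.291
z_β = 0.49 · 9.950 - 3.291
z_β = 1.585

Power = Φ(z_β) = Φ(1.585) ≈ 0.944

Effect size d = 0.49 is small by Cohen's convention (0.2/0.5/0.8).

Threshold: power ≥ 0.80 is conventionally adequate.
Power ≈ 0.94 → the study is adequately powered (power ≥ 0.80).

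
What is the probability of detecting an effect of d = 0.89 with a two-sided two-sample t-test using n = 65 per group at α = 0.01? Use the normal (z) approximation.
Power ≈ 0.99

Power calculation (two-sample t-test, normal approximation):
z_β = d · √(n/2) - z_{α/2}
z_β = 0.89 · √(65/2) - 2.576
z_β = 0.89 · 5.701 - 2.576
z_β = 2.498

Power = Φ(z_β) = Φ(2.498) ≈ 0.994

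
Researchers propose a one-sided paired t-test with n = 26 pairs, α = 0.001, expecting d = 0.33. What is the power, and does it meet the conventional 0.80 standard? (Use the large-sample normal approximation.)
Power ≈ 0.08; the study is underpowered (power < 0.80)

Power calculation (paired t-test, normal approximation):
z_β = d · √n - z_α
z_β = 0.33 · √26 - 3.090
z_β = 0.33 · 5.099 - 3.090
z_β = -1.408

Power = Φ(z_β) = Φ(-1.408) ≈ 0.080

Effect size d = 0.33 is small by Cohen's convention (0.2/0.5/0.8).

Threshold: power ≥ 0.80 is conventionally adequate.
Power ≈ 0.08 → the study is underpowered (power < 0.80).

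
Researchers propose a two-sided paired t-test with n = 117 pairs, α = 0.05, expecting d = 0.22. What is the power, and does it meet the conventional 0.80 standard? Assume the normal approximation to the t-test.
Power ≈ 0.66; the study is underpowered (power < 0.80)

Power calculation (paired t-test, normal approximation):
z_β = d · √n - z_{α/2}
z_β = 0.22 · √117 - 1.960
z_β = 0.22 · 10.817 - 1.960
z_β = 0.420

Power = Φ(z_β) = Φ(0.420) ≈ 0.663

Effect size d = 0.22 is small by Cohen's convention (0.2/0.5/0.8).

Threshold: power ≥ 0.80 is conventionally adequate.
Power ≈ 0.66 → the study is underpowered (power < 0.80).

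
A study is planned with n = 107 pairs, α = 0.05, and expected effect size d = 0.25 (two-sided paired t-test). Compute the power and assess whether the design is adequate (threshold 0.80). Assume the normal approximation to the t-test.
Power ≈ 0.73; the study is underpowered (power < 0.80)

Power calculation (paired t-test, normal approximation):
z_β = d · √n - z_{α/2}
z_β = 0.25 · √107 - 1.960
z_β = 0.25 · 10.344 - 1.960
z_β = 0.626

Power = Φ(z_β) = Φ(0.626) ≈ 0.734

Effect size d = 0.25 is small by Cohen's convention (0.2/0.5/0.8).

Threshold: power ≥ 0.80 is conventionally adequate.
Power ≈ 0.73 → the study is underpowered (power < 0.80).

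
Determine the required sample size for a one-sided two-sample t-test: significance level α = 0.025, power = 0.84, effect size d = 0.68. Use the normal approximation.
n = 38 per group

Sample size formula (two-sample t-test, normal approximation):
n = 2 · ((z_α + z_β) / d)²

z_α = 1.960 (for α = 0.025, one-sided)
z_β = 0.994 (for power = 0.84)
d = 0.68

n = 2 · ((1.960 + 0.994) / 0.68)²
n = 2 · (4.344)²
n ≈ 37.74
Round up to the next whole number: n = 38 per group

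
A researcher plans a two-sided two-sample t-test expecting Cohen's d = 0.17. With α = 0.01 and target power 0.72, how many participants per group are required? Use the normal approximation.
n = 691 per group

Sample size formula (two-sample t-test, normal approximation):
n = 2 · ((z_{α/2} + z_β) / d)²

z_{α/2} = 2.576 (for α = 0.01, two-sided)
z_β = 0.583 (for power = 0.72)
d = 0.17

n = 2 · ((2.576 + 0.583) / 0.17)²
n = 2 · (18.582)²
n ≈ 690.58
Round up to the next whole number: n = 691 per group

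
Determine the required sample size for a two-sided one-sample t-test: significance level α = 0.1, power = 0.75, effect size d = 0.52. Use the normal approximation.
n = 20

Sample size formula (one-sample t-test, normal approximation):
n = ((z_{α/2} + z_β) / d)²

z_{α/2} = 1.645 (for α = 0.1, two-sided)
z_β = 0.674 (for power = 0.75)
d = 0.52

n = ((1.645 + 0.674) / 0.52)²
n = (4.460)²
n ≈ 19.89
Round up to the next whole number: n = 20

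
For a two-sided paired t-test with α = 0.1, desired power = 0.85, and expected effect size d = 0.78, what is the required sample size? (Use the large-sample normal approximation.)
n = 12 pairs

Sample size formula (paired t-test, normal approximation):
n = ((z_{α/2} + z_β) / d)²

z_{α/2} = 1.645 (for α = 0.1, two-sided)
z_β = 1.036 (for power = 0.85)
d = 0.78

n = ((1.645 + 1.036) / 0.78)²
n = (3.437)²
n ≈ 11.81
Round up to the next whole number: n = 12 pairs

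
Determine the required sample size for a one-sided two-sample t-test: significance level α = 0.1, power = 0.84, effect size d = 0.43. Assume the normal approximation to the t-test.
n = 57 per group

Sample size formula (two-sample t-test, normal approximation):
n = 2 · ((z_α + z_β) / d)²

z_α = 1.282 (for α = 0.1, one-sided)
z_β = 0.994 (for power = 0.84)
d = 0.43

n = 2 · ((1.282 + 0.994) / 0.43)²
n = 2 · (5.293)²
n ≈ 56.03
Round up to the next whole number: n = 57 per group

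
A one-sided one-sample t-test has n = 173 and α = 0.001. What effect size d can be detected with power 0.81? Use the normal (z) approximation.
d ≈ 0.30

Minimum detectable effect (one-sample t-test, normal approximation):
d = (z_α + z_β) / √n
d = (3.090 + 0.878) / √173
d = 3.968 / 13.153
d ≈ 0.30

By Cohen's convention (0.2 small / 0.5 medium / 0.8 large): small effect.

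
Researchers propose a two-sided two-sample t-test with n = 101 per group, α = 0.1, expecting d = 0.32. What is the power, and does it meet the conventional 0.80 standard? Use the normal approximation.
Power ≈ 0.74; the study is underpowered (power < 0.80)

Power calculation (two-sample t-test, normal approximation):
z_β = d · √(n/2) - z_{α/2}
z_β = 0.32 · √(101/2) - 1.645
z_β = 0.32 · 7.106 - 1.645
z_β = 0.629

Power = Φ(z_β) = Φ(0.629) ≈ 0.735

Effect size d = 0.32 is small by Cohen's convention (0.2/0.5/0.8).

Threshold: power ≥ 0.80 is conventionally adequate.
Power ≈ 0.74 → the study is underpowered (power < 0.80).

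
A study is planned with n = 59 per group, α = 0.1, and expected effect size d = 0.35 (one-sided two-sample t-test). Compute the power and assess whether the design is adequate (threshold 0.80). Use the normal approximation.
Power ≈ 0.73; the study is underpowered (power < 0.80)

Power calculation (two-sample t-test, normal approximation):
z_β = d · √(n/2) - z_α
z_β = 0.35 · √(59/2) - 1.282
z_β = 0.35 · 5.431 - 1.282
z_β = 0.619

Power = Φ(z_β) = Φ(0.619) ≈ 0.732

Effect size d = 0.35 is small by Cohen's convention (0.2/0.5/0.8).

Threshold: power ≥ 0.80 is conventionally adequate.
Power ≈ 0.73 → the study is underpowered (power < 0.80).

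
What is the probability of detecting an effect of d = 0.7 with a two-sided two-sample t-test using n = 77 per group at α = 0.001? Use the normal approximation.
Power ≈ 0.85

Power calculation (two-sample t-test, normal approximation):
z_β = d · √(n/2) - z_{α/2}
z_β = 0.7 · √(77/2) - 3.291
z_β = 0.7 · 6.205 - 3.291
z_β = 1.053

Power = Φ(z_β) = Φ(1.053) ≈ 0.854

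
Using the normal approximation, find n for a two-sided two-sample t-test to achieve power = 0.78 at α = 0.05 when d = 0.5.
n = 60 per group

Sample size formula (two-sample t-test, normal approximation):
n = 2 · ((z_{α/2} + z_β) / d)²

z_{α/2} = 1.960 (for α = 0.05, two-sided)
z_β = 0.772 (for power = 0.78)
d = 0.5

n = 2 · ((1.960 + 0.772) / 0.5)²
n = 2 · (5.464)²
n ≈ 59.71
Round up to the next whole number: n = 60 per group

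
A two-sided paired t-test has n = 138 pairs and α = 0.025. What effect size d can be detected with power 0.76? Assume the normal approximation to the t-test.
d ≈ 0.25

Minimum detectable effect (paired t-test, normal approximation):
d = (z_{α/2} + z_β) / √n
d = (2.241 + 0.706) / √138
d = 2.948 / 11.747
d ≈ 0.25

By Cohen's convention (0.2 small / 0.5 medium / 0.8 large): small effect.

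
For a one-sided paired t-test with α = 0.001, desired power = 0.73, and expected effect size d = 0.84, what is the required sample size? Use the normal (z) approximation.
n = 20 pairs

Sample size formula (paired t-test, normal approximation):
n = ((z_α + z_β) / d)²

z_α = 3.090 (for α = 0.001, one-sided)
z_β = 0.613 (for power = 0.73)
d = 0.84

n = ((3.090 + 0.613) / 0.84)²
n = (4.408)²
n ≈ 19.43
Round up to the next whole number: n = 20 pairs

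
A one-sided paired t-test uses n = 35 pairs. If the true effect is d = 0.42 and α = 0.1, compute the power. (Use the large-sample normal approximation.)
Power ≈ 0.89

Power calculation (paired t-test, normal approximation):
z_β = d · √n - z_α
z_β = 0.42 · √35 - 1.282
z_β = 0.42 · 5.916 - 1.282
z_β = 1.203

Power = Φ(z_β) = Φ(1.203) ≈ 0.886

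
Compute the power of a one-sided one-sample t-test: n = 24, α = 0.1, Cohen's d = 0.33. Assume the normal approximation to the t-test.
Power ≈ 0.63

Power calculation (one-sample t-test, normal approximation):
z_β = d · √n - z_α
z_β = 0.33 · √24 - 1.282
z_β = 0.33 · 4.899 - 1.282
z_β = 0.335

Power = Φ(z_β) = Φ(0.335) ≈ 0.631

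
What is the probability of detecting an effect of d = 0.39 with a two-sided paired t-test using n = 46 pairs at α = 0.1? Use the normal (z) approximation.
Power ≈ 0.84

Power calculation (paired t-test, normal approximation):
z_β = d · √n - z_{α/2}
z_β = 0.39 · √46 - 1.645
z_β = 0.39 · 6.782 - 1.645
z_β = 1.000

Power = Φ(z_β) = Φ(1.000) ≈ 0.841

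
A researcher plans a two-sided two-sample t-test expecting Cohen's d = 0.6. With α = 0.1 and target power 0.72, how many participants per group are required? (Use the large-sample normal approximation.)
n = 28 per group

Sample size formula (two-sample t-test, normal approximation):
n = 2 · ((z_{α/2} + z_β) / d)²

z_{α/2} = 1.645 (for α = 0.1, two-sided)
z_β = 0.583 (for power = 0.72)
d = 0.6

n = 2 · ((1.645 + 0.583) / 0.6)²
n = 2 · (3.713)²
n ≈ 27.57
Round up to the next whole number: n = 28 per group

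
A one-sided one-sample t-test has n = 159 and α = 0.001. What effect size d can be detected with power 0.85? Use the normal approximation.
d ≈ 0.33

Minimum detectable effect (one-sample t-test, normal approximation):
d = (z_α + z_β) / √n
d = (3.090 + 1.036) / √159
d = 4.127 / 12.610
d ≈ 0.33

By Cohen's convention (0.2 small / 0.5 medium / 0.8 large): small effect.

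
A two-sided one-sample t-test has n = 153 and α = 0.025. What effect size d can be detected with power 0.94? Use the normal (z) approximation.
d ≈ 0.31

Minimum detectable effect (one-sample t-test, normal approximation):
d = (z_{α/2} + z_β) / √n
d = (2.241 + 1.555) / √153
d = 3.796 / 12.369
d ≈ 0.31

By Cohen's convention (0.2 small / 0.5 medium / 0.8 large): small effect.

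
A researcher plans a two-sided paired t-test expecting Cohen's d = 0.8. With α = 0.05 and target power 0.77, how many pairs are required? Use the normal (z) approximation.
n = 12 pairs

Sample size formula (paired t-test, normal approximation):
n = ((z_{α/2} + z_β) / d)²

z_{α/2} = 1.960 (for α = 0.05, two-sided)
z_β = 0.739 (for power = 0.77)
d = 0.8

n = ((1.960 + 0.739) / 0.8)²
n = (3.374)²
n ≈ 11.38
Round up to the next whole number: n = 12 pairs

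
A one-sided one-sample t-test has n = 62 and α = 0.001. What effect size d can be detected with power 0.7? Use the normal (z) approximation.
d ≈ 0.46

Minimum detectable effect (one-sample t-test, normal approximation):
d = (z_α + z_β) / √n
d = (3.090 + 0.524) / √62
d = 3.615 / 7.874
d ≈ 0.46

By Cohen's convention (0.2 small / 0.5 medium / 0.8 large): small effect.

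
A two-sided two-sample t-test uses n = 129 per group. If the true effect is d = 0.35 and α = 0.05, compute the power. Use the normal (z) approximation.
Power ≈ 0.80

Power calculation (two-sample t-test, normal approximation):
z_β = d · √(n/2) - z_{α/2}
z_β = 0.35 · √(129/2) - 1.960
z_β = 0.35 · 8.031 - 1.960
z_β = 0.851

Power = Φ(z_β) = Φ(0.851) ≈ 0.803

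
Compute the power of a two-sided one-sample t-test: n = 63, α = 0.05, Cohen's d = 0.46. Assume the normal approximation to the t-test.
Power ≈ 0.95

Power calculation (one-sample t-test, normal approximation):
z_β = d · √n - z_{α/2}
z_β = 0.46 · √63 - 1.960
z_β = 0.46 · 7.937 - 1.960
z_β = 1.691

Power = Φ(z_β) = Φ(1.691) ≈ 0.955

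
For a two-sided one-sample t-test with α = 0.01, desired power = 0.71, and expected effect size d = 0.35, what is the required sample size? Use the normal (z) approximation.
n = 80

Sample size formula (one-sample t-test, normal approximation):
n = ((z_{α/2} + z_β) / d)²

z_{α/2} = 2.576 (for α = 0.01, two-sided)
z_β = 0.553 (for power = 0.71)
d = 0.35

n = ((2.576 + 0.553) / 0.35)²
n = (8.940)²
n ≈ 79.92
Round up to the next whole number: n = 80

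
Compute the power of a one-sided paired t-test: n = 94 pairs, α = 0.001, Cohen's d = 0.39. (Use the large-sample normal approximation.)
Power ≈ 0.76

Power calculation (paired t-test, normal approximation):
z_β = d · √n - z_α
z_β = 0.39 · √94 - 3.090
z_β = 0.39 · 9.695 - 3.090
z_β = 0.691

Power = Φ(z_β) = Φ(0.691) ≈ 0.755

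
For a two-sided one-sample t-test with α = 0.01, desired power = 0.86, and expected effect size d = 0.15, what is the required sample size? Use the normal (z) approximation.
n = 595

Sample size formula (one-sample t-test, normal approximation):
n = ((z_{α/2} + z_β) / d)²

z_{α/2} = 2.576 (for α = 0.01, two-sided)
z_β = 1.080 (for power = 0.86)
d = 0.15

n = ((2.576 + 1.080) / 0.15)²
n = (24.373)²
n ≈ 594.04
Round up to the next whole number: n = 595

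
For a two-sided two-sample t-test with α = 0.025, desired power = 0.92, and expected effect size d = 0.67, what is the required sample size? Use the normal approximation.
n = 60 per group

Sample size formula (two-sample t-test, normal approximation):
n = 2 · ((z_{α/2} + z_β) / d)²

z_{α/2} = 2.241 (for α = 0.025, two-sided)
z_β = 1.405 (for power = 0.92)
d = 0.67

n = 2 · ((2.241 + 1.405) / 0.67)²
n = 2 · (5.442)²
n ≈ 59.23
Round up to the next whole number: n = 60 per group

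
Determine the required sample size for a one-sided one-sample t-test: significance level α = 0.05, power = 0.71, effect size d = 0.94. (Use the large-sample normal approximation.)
n = 6

Sample size formula (one-sample t-test, normal approximation):
n = ((z_α + z_β) / d)²

z_α = 1.645 (for α = 0.05, one-sided)
z_β = 0.553 (for power = 0.71)
d = 0.94

n = ((1.645 + 0.553) / 0.94)²
n = (2.338)²
n ≈ 5.47
Round up to the next whole number: n = 6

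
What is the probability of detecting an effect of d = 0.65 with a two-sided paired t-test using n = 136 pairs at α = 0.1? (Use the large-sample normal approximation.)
Power ≈ 1.00

Power calculation (paired t-test, normal approximation):
z_β = d · √n - z_{α/2}
z_β = 0.65 · √136 - 1.645
z_β = 0.65 · 11.662 - 1.645
z_β = 5.935

Power = Φ(z_β) = Φ(5.935) ≈ 1.000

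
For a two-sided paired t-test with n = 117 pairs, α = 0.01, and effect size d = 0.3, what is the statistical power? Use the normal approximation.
Power ≈ 0.75

Power calculation (paired t-test, normal approximation):
z_β = d · √n - z_{α/2}
z_β = 0.3 · √117 - 2.576
z_β = 0.3 · 10.817 - 2.576
z_β = 0.669

Power = Φ(z_β) = Φ(0.669) ≈ 0.748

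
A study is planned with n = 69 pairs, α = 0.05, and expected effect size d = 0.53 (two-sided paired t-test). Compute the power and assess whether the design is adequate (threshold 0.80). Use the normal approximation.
Power ≈ 0.99; the study is adequately powered (power ≥ 0.80)

Power calculation (paired t-test, normal approximation):
z_β = d · √n - z_{α/2}
z_β = 0.53 · √69 - 1.960
z_β = 0.53 · 8.307 - 1.960
z_β = 2.443

Power = Φ(z_β) = Φ(2.443) ≈ 0.993

Effect size d = 0.53 is medium by Cohen's convention (0.2/0.5/0.8).

Threshold: power ≥ 0.80 is conventionally adequate.
Power ≈ 0.99 → the study is adequately powered (power ≥ 0.80).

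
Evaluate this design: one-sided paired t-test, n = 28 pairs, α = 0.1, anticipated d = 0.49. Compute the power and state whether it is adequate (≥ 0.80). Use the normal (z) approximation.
Power ≈ 0.91; the study is adequately powered (power ≥ 0.80)

Power calculation (paired t-test, normal approximation):
z_β = d · √n - z_α
z_β = 0.49 · √28 - 1.282
z_β = 0.49 · 5.292 - 1.282
z_β = 1.311

Power = Φ(z_β) = Φ(1.311) ≈ 0.905

Effect size d = 0.49 is small by Cohen's convention (0.2/0.5/0.8).

Threshold: power ≥ 0.80 is conventionally adequate.
Power ≈ 0.91 → the study is adequately powered (power ≥ 0.80).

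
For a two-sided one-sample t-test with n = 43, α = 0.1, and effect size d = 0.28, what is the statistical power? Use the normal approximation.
Power ≈ 0.58

Power calculation (one-sample t-test, normal approximation):
z_β = d · √n - z_{α/2}
z_β = 0.28 · √43 - 1.645
z_β = 0.28 · 6.557 - 1.645
z_β = 0.191

Power = Φ(z_β) = Φ(0.191) ≈ 0.576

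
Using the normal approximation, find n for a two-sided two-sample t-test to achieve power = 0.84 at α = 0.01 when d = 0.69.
n = 54 per group

Sample size formula (two-sample t-test, normal approximation):
n = 2 · ((z_{α/2} + z_β) / d)²

z_{α/2} = 2.576 (for α = 0.01, two-sided)
z_β = 0.994 (for power = 0.84)
d = 0.69

n = 2 · ((2.576 + 0.994) / 0.69)²
n = 2 · (5.174)²
n ≈ 53.54
Round up to the next whole number: n = 54 per group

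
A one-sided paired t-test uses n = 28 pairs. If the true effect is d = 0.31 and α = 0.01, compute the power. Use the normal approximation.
Power ≈ 0.25

Power calculation (paired t-test, normal approximation):
z_β = d · √n - z_α
z_β = 0.31 · √28 - 2.326
z_β = 0.31 · 5.292 - 2.326
z_β = -0.686

Power = Φ(z_β) = Φ(-0.686) ≈ 0.246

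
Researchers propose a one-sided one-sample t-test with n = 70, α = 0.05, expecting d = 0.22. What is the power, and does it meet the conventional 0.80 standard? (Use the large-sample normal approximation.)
Power ≈ 0.58; the study is underpowered (power < 0.80)

Power calculation (one-sample t-test, normal approximation):
z_β = d · √n - z_α
z_β = 0.22 · √70 - 1.645
z_β = 0.22 · 8.367 - 1.645
z_β = 0.196

Power = Φ(z_β) = Φ(0.196) ≈ 0.578

Effect size d = 0.22 is small by Cohen's convention (0.2/0.5/0.8).

Threshold: power ≥ 0.80 is conventionally adequate.
Power ≈ 0.58 → the study is underpowered (power < 0.80).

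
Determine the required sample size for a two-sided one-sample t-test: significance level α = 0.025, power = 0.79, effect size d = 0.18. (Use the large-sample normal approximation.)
n = 287

Sample size formula (one-sample t-test, normal approximation):
n = ((z_{α/2} + z_β) / d)²

z_{α/2} = 2.241 (for α = 0.025, two-sided)
z_β = 0.806 (for power = 0.79)
d = 0.18

n = ((2.241 + 0.806) / 0.18)²
n = (16.928)²
n ≈ 286.56
Round up to the next whole number: n = 287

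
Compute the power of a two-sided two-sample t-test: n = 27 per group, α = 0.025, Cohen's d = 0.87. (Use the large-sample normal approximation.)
Power ≈ 0.83

Power calculation (two-sample t-test, normal approximation):
z_β = d · √(n/2) - z_{α/2}
z_β = 0.87 · √(27/2) - 2.241
z_β = 0.87 · 3.674 - 2.241
z_β = 0.955

Power = Φ(z_β) = Φ(0.955) ≈ 0.830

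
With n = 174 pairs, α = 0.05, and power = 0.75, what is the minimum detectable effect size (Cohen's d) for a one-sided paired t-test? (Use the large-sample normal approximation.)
d ≈ 0.18

Minimum detectable effect (paired t-test, normal approximation):
d = (z_α + z_β) / √n
d = (1.645 + 0.674) / √174
d = 2.319 / 13.191
d ≈ 0.18

By Cohen's convention (0.2 small / 0.5 medium / 0.8 large): very small effect.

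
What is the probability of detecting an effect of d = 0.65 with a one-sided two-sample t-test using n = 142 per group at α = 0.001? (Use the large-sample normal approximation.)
Power ≈ 0.99

Power calculation (two-sample t-test, normal approximation):
z_β = d · √(n/2) - z_α
z_β = 0.65 · √(142/2) - 3.090
z_β = 0.65 · 8.426 - 3.090
z_β = 2.387

Power = Φ(z_β) = Φ(2.387) ≈ 0.992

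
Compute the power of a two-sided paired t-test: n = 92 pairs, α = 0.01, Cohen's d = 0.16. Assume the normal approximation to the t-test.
Power ≈ 0.15

Power calculation (paired t-test, normal approximation):
z_β = d · √n - z_{α/2}
z_β = 0.16 · √92 - 2.576
z_β = 0.16 · 9.592 - 2.576
z_β = -1.041

Power = Φ(z_β) = Φ(-1.041) ≈ 0.149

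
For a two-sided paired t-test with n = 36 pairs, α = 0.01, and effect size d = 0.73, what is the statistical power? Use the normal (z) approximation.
Power ≈ 0.96

Power calculation (paired t-test, normal approximation):
z_β = d · √n - z_{α/2}
z_β = 0.73 · √36 - 2.576
z_β = 0.73 · 6.000 - 2.576
z_β = 1.804

Power = Φ(z_β) = Φ(1.804) ≈ 0.964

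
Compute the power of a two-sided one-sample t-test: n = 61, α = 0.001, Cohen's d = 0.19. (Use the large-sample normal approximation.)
Power ≈ 0.04

Power calculation (one-sample t-test, normal approximation):
z_β = d · √n - z_{α/2}
z_β = 0.19 · √61 - 3.291
z_β = 0.19 · 7.810 - 3.291
z_β = -1.807

Power = Φ(z_β) = Φ(-1.807) ≈ 0.035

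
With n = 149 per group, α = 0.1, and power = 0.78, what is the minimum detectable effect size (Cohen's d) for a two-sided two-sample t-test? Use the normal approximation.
d ≈ 0.28

Minimum detectable effect (two-sample t-test, normal approximation):
d = (z_{α/2} + z_β) / √(n/2)
d = (1.645 + 0.772) / √(149/2)
d = 2.417 / 8.631
d ≈ 0.28

By Cohen's convention (0.2 small / 0.5 medium / 0.8 large): small effect.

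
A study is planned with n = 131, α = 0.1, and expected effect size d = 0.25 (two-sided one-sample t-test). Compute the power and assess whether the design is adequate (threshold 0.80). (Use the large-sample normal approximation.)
Power ≈ 0.89; the study is adequately powered (power ≥ 0.80)

Power calculation (one-sample t-test, normal approximation):
z_β = d · √n - z_{α/2}
z_β = 0.25 · √131 - 1.645
z_β = 0.25 · 11.446 - 1.645
z_β = 1.217

Power = Φ(z_β) = Φ(1.217) ≈ 0.888

Effect size d = 0.25 is small by Cohen's convention (0.2/0.5/0.8).

Threshold: power ≥ 0.80 is conventionally adequate.
Power ≈ 0.89 → the study is adequately powered (power ≥ 0.80).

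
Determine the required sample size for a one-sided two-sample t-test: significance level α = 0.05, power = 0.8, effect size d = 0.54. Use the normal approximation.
n = 43 per group

Sample size formula (two-sample t-test, normal approximation):
n = 2 · ((z_α + z_β) / d)²

z_α = 1.645 (for α = 0.05, one-sided)
z_β = 0.842 (for power = 0.8)
d = 0.54

n = 2 · ((1.645 + 0.842) / 0.54)²
n = 2 · (4.606)²
n ≈ 42.43
Round up to the next whole number: n = 43 per group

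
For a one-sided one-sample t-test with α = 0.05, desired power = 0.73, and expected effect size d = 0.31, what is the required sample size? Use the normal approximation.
n = 54

Sample size formula (one-sample t-test, normal approximation):
n = ((z_α + z_β) / d)²

z_α = 1.645 (for α = 0.05, one-sided)
z_β = 0.613 (for power = 0.73)
d = 0.31

n = ((1.645 + 0.613) / 0.31)²
n = (7.284)²
n ≈ 53.06
Round up to the next whole number: n = 54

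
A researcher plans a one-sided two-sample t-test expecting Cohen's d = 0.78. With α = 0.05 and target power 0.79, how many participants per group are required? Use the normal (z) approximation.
n = 20 per group

Sample size formula (two-sample t-test, normal approximation):
n = 2 · ((z_α + z_β) / d)²

z_α = 1.645 (for α = 0.05, one-sided)
z_β = 0.806 (for power = 0.79)
d = 0.78

n = 2 · ((1.645 + 0.806) / 0.78)²
n = 2 · (3.142)²
n ≈ 19.74
Round up to the next whole number: n = 20 per group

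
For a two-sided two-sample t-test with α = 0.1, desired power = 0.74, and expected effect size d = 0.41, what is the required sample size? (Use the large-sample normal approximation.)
n = 63 per group

Sample size formula (two-sample t-test, normal approximation):
n = 2 · ((z_{α/2} + z_β) / d)²

z_{α/2} = 1.645 (for α = 0.1, two-sided)
z_β = 0.643 (for power = 0.74)
d = 0.41

n = 2 · ((1.645 + 0.643) / 0.41)²
n = 2 · (5.580)²
n ≈ 62.27
Round up to the next whole number: n = 63 per group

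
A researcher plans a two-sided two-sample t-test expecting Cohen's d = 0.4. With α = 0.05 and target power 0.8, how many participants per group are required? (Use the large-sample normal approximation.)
n = 99 per group

Sample size formula (two-sample t-test, normal approximation):
n = 2 · ((z_{α/2} + z_β) / d)²

z_{α/2} = 1.960 (for α = 0.05, two-sided)
z_β = 0.842 (for power = 0.8)
d = 0.4

n = 2 · ((1.960 + 0.842) / 0.4)²
n = 2 · (7.005)²
n ≈ 98.14
Round up to the next whole number: n = 99 per group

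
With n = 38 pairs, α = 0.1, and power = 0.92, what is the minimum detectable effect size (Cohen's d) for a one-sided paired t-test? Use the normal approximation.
d ≈ 0.44

Minimum detectable effect (paired t-test, normal approximation):
d = (z_α + z_β) / √n
d = (1.282 + 1.405) / √38
d = 2.687 / 6.164
d ≈ 0.44

By Cohen's convention (0.2 small / 0.5 medium / 0.8 large): small effect.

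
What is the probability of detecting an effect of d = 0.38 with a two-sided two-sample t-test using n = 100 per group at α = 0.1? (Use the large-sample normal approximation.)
Power ≈ 0.85

Power calculation (two-sample t-test, normal approximation):
z_β = d · √(n/2) - z_{α/2}
z_β = 0.38 · √(100/2) - 1.645
z_β = 0.38 · 7.071 - 1.645
z_β = 1.042

Power = Φ(z_β) = Φ(1.042) ≈ 0.851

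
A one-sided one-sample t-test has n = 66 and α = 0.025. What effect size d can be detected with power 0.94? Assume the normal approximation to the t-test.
d ≈ 0.43

Minimum detectable effect (one-sample t-test, normal approximation):
d = (z_α + z_β) / √n
d = (1.960 + 1.555) / √66
d = 3.515 / 8.124
d ≈ 0.43

By Cohen's convention (0.2 small / 0.5 medium / 0.8 large): small effect.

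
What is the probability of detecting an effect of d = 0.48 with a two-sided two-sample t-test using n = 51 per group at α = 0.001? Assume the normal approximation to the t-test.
Power ≈ 0.19

Power calculation (two-sample t-test, normal approximation):
z_β = d · √(n/2) - z_{α/2}
z_β = 0.48 · √(51/2) - 3.291
z_β = 0.48 · 5.050 - 3.291
z_β = -0.867

Power = Φ(z_β) = Φ(-0.867) ≈ 0.193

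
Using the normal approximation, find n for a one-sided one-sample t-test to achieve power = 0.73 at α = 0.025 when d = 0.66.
n = 16

Sample size formula (one-sample t-test, normal approximation):
n = ((z_α + z_β) / d)²

z_α = 1.960 (for α = 0.025, one-sided)
z_β = 0.613 (for power = 0.73)
d = 0.66

n = ((1.960 + 0.613) / 0.66)²
n = (3.898)²
n ≈ 15.19
Round up to the next whole number: n = 16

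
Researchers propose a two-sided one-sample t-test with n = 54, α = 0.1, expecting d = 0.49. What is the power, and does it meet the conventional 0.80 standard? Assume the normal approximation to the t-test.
Power ≈ 0.97; the study is adequately powered (power ≥ 0.80)

Power calculation (one-sample t-test, normal approximation):
z_β = d · √n - z_{α/2}
z_β = 0.49 · √54 - 1.645
z_β = 0.49 · 7.348 - 1.645
z_β = 1.956

Power = Φ(z_β) = Φ(1.956) ≈ 0.975

Effect size d = 0.49 is small by Cohen's convention (0.2/0.5/0.8).

Threshold: power ≥ 0.80 is conventionally adequate.
Power ≈ 0.97 → the study is adequately powered (power ≥ 0.80).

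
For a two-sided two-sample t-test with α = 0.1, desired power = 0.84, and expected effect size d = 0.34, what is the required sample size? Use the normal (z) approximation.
n = 121 per group

Sample size formula (two-sample t-test, normal approximation):
n = 2 · ((z_{α/2} + z_β) / d)²

z_{α/2} = 1.645 (for α = 0.1, two-sided)
z_β = 0.994 (for power = 0.84)
d = 0.34

n = 2 · ((1.645 + 0.994) / 0.34)²
n = 2 · (7.762)²
n ≈ 120.50
Round up to the next whole number: n = 121 per group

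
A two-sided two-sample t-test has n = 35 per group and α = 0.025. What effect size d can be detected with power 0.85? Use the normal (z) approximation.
d ≈ 0.78

Minimum detectable effect (two-sample t-test, normal approximation):
d = (z_{α/2} + z_β) / √(n/2)
d = (2.241 + 1.036) / √(35/2)
d = 3.278 / 4.183
d ≈ 0.78

By Cohen's convention (0.2 small / 0.5 medium / 0.8 large): medium effect.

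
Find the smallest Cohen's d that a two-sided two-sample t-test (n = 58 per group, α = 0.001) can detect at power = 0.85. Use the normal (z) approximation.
d ≈ 0.80

Minimum detectable effect (two-sample t-test, normal approximation):
d = (z_{α/2} + z_β) / √(n/2)
d = (3.291 + 1.036) / √(58/2)
d = 4.327 / 5.385
d ≈ 0.80

By Cohen's convention (0.2 small / 0.5 medium / 0.8 large): large effect.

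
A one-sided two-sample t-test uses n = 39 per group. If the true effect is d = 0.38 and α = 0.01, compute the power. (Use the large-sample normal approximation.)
Power ≈ 0.26

Power calculation (two-sample t-test, normal approximation):
z_β = d · √(n/2) - z_α
z_β = 0.38 · √(39/2) - 2.326
z_β = 0.38 · 4.416 - 2.326
z_β = -0.648

Power = Φ(z_β) = Φ(-0.648) ≈ 0.258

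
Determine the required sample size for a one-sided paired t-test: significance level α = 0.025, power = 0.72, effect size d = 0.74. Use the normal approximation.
n = 12 pairs

Sample size formula (paired t-test, normal approximation):
n = ((z_α + z_β) / d)²

z_α = 1.960 (for α = 0.025, one-sided)
z_β = 0.583 (for power = 0.72)
d = 0.74

n = ((1.960 + 0.583) / 0.74)²
n = (3.436)²
n ≈ 11.81
Round up to the next whole number: n = 12 pairs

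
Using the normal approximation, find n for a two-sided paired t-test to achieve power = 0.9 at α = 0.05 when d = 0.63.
n = 27 pairs

Sample size formula (paired t-test, normal approximation):
n = ((z_{α/2} + z_β) / d)²

z_{α/2} = 1.960 (for α = 0.05, two-sided)
z_β = 1.282 (for power = 0.9)
d = 0.63

n = ((1.960 + 1.282) / 0.63)²
n = (5.146)²
n ≈ 26.48
Round up to the next whole number: n = 27 pairs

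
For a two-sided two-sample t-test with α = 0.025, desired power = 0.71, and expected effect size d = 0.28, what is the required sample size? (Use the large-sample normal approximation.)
n = 200 per group

Sample size formula (two-sample t-test, normal approximation):
n = 2 · ((z_{α/2} + z_β) / d)²

z_{α/2} = 2.241 (for α = 0.025, two-sided)
z_β = 0.553 (for power = 0.71)
d = 0.28

n = 2 · ((2.241 + 0.553) / 0.28)²
n = 2 · (9.979)²
n ≈ 199.16
Round up to the next whole number: n = 200 per group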